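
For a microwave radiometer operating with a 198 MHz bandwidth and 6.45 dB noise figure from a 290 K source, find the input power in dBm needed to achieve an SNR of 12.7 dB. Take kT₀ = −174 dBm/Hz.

−71.9 dBm

Sensitivity = −174 + 10 log₁₀(B) + NF + SNR_min
= −174 + 82.97 + 6.45 + 12.7
= −71.88 dBm → −71.9 dBm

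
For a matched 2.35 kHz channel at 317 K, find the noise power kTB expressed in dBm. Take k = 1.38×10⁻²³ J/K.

P_n = kTB = 1.38×10⁻²³ × 317 × 2.35×10³ = 1.03×10⁻¹⁷ W
In dBm: 10 log₁₀(1.03×10⁻¹⁷ / 10⁻³) = −139.9 dBm

−139.9 dBm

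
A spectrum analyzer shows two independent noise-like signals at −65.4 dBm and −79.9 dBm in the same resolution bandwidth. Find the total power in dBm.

Convert to linear, add, convert back:
P₁ = 2.88×10⁻¹⁰ W, P₂ = 1.02×10⁻¹¹ W
P_tot = 2.99×10⁻¹⁰ W → 10 log₁₀(P_tot / 10⁻³) = −65.2 dBm

−65.2 dBm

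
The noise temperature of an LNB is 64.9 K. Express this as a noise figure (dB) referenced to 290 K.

F = 1 + T_e/T₀ = 1 + 64.9/290 = 1.22379
NF = 10 log₁₀(1.22379) = 0.877 dB

0.877 dB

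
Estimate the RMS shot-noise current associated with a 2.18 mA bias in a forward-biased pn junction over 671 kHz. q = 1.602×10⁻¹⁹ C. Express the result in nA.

21.6 nA

I_n = √(2qI·B)
2qI·B = 2 × 1.602×10⁻¹⁹ × 2.18×10⁻³ × 6.71×10⁵ = 4.69×10⁻¹⁶ A²
I_n = √(4.69×10⁻¹⁶) = 2.16×10⁻⁸ A = 21.6 nA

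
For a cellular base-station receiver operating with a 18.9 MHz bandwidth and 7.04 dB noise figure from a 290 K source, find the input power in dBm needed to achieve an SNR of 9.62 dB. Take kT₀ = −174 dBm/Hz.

−84.6 dBm

Sensitivity = −174 + 10 log₁₀(B) + NF + SNR_min
= −174 + 72.76 + 7.04 + 9.62
= −84.58 dBm → −84.6 dBm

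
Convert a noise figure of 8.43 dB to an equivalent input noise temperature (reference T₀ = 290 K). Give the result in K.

F = 10^(8.43/10) = 6.96627
T_e = (F − 1)·T₀ = (6.96627 − 1) × 290 = 1730 K

1730 K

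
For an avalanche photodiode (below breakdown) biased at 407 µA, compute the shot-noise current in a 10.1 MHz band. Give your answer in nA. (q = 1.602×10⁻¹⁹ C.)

36.3 nA

I_n = √(2qI·B)
2qI·B = 2 × 1.602×10⁻¹⁹ × 4.07×10⁻⁴ × 1.01×10⁷ = 1.32×10⁻¹⁵ A²
I_n = √(1.32×10⁻¹⁵) = 3.63×10⁻⁸ A = 36.3 nA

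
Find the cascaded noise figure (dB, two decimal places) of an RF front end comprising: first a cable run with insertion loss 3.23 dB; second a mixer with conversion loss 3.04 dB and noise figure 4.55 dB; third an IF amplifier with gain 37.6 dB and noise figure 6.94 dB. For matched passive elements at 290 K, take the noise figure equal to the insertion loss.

13.56 dB

Convert to linear (a loss of L dB is a gain of −L dB): F_i = 10^(NF_i/10), G_i = 10^(G_i,dB/10)
  Stage 1: F_1 = 10^(3.23/10) = 2.104, G_1 = 10^(−3.23/10) = 0.4753
  Stage 2: F_2 = 10^(4.55/10) = 2.851, G_2 = 10^(−3.04/10) = 0.4966
  Stage 3: F_3 = 10^(6.94/10) = 4.943, G_3 = 10^(37.6/10) = 5754
Friis cascade:
  F = 2.104 + (2.851 − 1)/0.4753 + (4.943 − 1)/0.2360 = 22.70
NF = 10 log₁₀(22.70) = 13.56 dB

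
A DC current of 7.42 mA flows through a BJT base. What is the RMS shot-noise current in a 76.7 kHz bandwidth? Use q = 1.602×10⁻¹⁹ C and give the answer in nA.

I_n = √(2qI·B)
2qI·B = 2 × 1.602×10⁻¹⁹ × 7.42×10⁻³ × 7.67×10⁴ = 1.82×10⁻¹⁶ A²
I_n = √(1.82×10⁻¹⁶) = 1.35×10⁻⁸ A = 13.5 nA

13.5 nA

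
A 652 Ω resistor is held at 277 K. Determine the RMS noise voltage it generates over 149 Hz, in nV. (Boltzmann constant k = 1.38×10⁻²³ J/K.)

V_n = √(4kTRB)
4kTRB = 4 × 1.38×10⁻²³ × 277 × 6.52×10² × 1.49×10² = 1.49×10⁻¹⁵ V²
V_n = √(1.49×10⁻¹⁵) = 3.85×10⁻⁸ V = 38.5 nV

38.5 nV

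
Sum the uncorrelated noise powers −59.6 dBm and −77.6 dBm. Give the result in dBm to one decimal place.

−59.5 dBm

Convert to linear, add, convert back:
P₁ = 1.10×10⁻⁹ W, P₂ = 1.74×10⁻¹¹ W
P_tot = 1.11×10⁻⁹ W → 10 log₁₀(P_tot / 10⁻³) = −59.5 dBm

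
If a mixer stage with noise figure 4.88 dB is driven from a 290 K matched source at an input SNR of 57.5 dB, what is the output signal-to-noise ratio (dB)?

52.62 dB

By definition F = SNR_in/SNR_out, so in dB: SNR_out = SNR_in − NF
SNR_out = 57.5 − 4.88 = 52.62 dB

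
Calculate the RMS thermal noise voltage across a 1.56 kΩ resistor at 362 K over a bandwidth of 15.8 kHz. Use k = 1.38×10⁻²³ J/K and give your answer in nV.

702 nV

V_n = √(4kTRB)
4kTRB = 4 × 1.38×10⁻²³ × 362 × 1.56×10³ × 1.58×10⁴ = 4.93×10⁻¹³ V²
V_n = √(4.93×10⁻¹³) = 7.02×10⁻⁷ V = 702 nV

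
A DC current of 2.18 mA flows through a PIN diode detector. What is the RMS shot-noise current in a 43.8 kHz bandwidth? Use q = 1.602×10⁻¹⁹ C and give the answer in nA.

I_n = √(2qI·B)
2qI·B = 2 × 1.602×10⁻¹⁹ × 2.18×10⁻³ × 4.38×10⁴ = 3.06×10⁻¹⁷ A²
I_n = √(3.06×10⁻¹⁷) = 5.53×10⁻⁹ A = 5.53 nA

5.53 nA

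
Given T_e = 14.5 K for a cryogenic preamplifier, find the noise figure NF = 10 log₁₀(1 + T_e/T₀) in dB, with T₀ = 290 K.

0.212 dB

F = 1 + T_e/T₀ = 1 + 14.5/290 = 1.05
NF = 10 log₁₀(1.05) = 0.212 dB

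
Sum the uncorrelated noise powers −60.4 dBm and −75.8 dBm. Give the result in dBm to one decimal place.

Convert to linear, add, convert back:
P₁ = 9.12×10⁻¹⁰ W, P₂ = 2.63×10⁻¹¹ W
P_tot = 9.38×10⁻¹⁰ W → 10 log₁₀(P_tot / 10⁻³) = −60.3 dBm

−60.3 dBm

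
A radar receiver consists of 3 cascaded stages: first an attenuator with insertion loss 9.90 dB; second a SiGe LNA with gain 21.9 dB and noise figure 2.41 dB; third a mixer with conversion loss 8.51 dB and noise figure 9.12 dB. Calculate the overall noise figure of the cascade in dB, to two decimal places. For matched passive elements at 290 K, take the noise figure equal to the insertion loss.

Convert to linear (a loss of L dB is a gain of −L dB): F_i = 10^(NF_i/10), G_i = 10^(G_i,dB/10)
  Stage 1: F_1 = 10^(9.90/10) = 9.772, G_1 = 10^(−9.90/10) = 0.1023
  Stage 2: F_2 = 10^(2.41/10) = 1.742, G_2 = 10^(21.9/10) = 154.9
  Stage 3: F_3 = 10^(9.12/10) = 8.166, G_3 = 10^(−8.51/10) = 0.1409
Friis cascade:
  F = 9.772 + (1.742 − 1)/0.1023 + (8.166 − 1)/15.85 = 17.47
NF = 10 log₁₀(17.47) = 12.42 dB

12.42 dB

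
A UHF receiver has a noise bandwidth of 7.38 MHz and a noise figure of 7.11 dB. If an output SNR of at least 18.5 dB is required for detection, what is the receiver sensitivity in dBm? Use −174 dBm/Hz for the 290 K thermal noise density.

Sensitivity = −174 + 10 log₁₀(B) + NF + SNR_min
= −174 + 68.68 + 7.11 + 18.5
= −79.71 dBm → −79.7 dBm

−79.7 dBm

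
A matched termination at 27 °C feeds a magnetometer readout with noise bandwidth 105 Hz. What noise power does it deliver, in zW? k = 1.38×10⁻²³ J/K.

T = 27 °C + 273.15 = 300.15 K
P_n = kTB = 1.38×10⁻²³ × 300.15 × 1.05×10² = 4.35×10⁻¹⁹ W = 435 zW

435 zW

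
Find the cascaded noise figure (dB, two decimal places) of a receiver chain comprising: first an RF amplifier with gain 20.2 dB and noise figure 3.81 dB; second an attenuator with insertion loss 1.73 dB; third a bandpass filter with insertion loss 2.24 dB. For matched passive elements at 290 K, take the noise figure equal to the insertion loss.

Convert to linear (a loss of L dB is a gain of −L dB): F_i = 10^(NF_i/10), G_i = 10^(G_i,dB/10)
  Stage 1: F_1 = 10^(3.81/10) = 2.404, G_1 = 10^(20.2/10) = 104.7
  Stage 2: F_2 = 10^(1.73/10) = 1.489, G_2 = 10^(−1.73/10) = 0.6714
  Stage 3: F_3 = 10^(2.24/10) = 1.675, G_3 = 10^(−2.24/10) = 0.5970
Friis cascade:
  F = 2.404 + (1.489 − 1)/104.7 + (1.675 − 1)/70.31 = 2.419
NF = 10 log₁₀(2.419) = 3.84 dB

3.84 dB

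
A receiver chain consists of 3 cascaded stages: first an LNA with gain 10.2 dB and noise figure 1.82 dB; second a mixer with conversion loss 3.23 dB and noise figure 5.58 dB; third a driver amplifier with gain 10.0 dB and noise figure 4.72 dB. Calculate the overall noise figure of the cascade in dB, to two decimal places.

Convert to linear (a loss of L dB is a gain of −L dB): F_i = 10^(NF_i/10), G_i = 10^(G_i,dB/10)
  Stage 1: F_1 = 10^(1.82/10) = 1.521, G_1 = 10^(10.2/10) = 10.47
  Stage 2: F_2 = 10^(5.58/10) = 3.614, G_2 = 10^(−3.23/10) = 0.4753
  Stage 3: F_3 = 10^(4.72/10) = 2.965, G_3 = 10^(10.0/10) = 10.00
Friis cascade:
  F = 1.521 + (3.614 − 1)/10.47 + (2.965 − 1)/4.977 = 2.165
NF = 10 log₁₀(2.165) = 3.35 dB

3.35 dB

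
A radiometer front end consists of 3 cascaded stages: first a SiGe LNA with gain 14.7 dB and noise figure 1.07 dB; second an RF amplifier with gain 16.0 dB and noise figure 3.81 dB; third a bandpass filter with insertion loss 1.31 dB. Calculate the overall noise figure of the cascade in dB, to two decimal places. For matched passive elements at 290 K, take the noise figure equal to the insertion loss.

1.23 dB

Convert to linear (a loss of L dB is a gain of −L dB): F_i = 10^(NF_i/10), G_i = 10^(G_i,dB/10)
  Stage 1: F_1 = 10^(1.07/10) = 1.279, G_1 = 10^(14.7/10) = 29.51
  Stage 2: F_2 = 10^(3.81/10) = 2.404, G_2 = 10^(16.0/10) = 39.81
  Stage 3: F_3 = 10^(1.31/10) = 1.352, G_3 = 10^(−1.31/10) = 0.7396
Friis cascade:
  F = 1.279 + (2.404 − 1)/29.51 + (1.352 − 1)/1175 = 1.327
NF = 10 log₁₀(1.327) = 1.23 dB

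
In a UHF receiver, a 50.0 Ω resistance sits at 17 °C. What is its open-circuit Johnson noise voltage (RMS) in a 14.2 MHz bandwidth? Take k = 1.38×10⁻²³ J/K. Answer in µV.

3.37 µV

T = 17 °C + 273.15 = 290.15 K
V_n = √(4kTRB)
4kTRB = 4 × 1.38×10⁻²³ × 290.15 × 5.00×10¹ × 1.42×10⁷ = 1.14×10⁻¹¹ V²
V_n = √(1.14×10⁻¹¹) = 3.37×10⁻⁶ V = 3.37 µV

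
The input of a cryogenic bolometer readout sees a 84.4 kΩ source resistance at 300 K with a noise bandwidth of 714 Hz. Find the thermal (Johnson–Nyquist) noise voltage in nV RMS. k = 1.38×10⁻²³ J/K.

999 nV

V_n = √(4kTRB)
4kTRB = 4 × 1.38×10⁻²³ × 300 × 8.44×10⁴ × 7.14×10² = 9.98×10⁻¹³ V²
V_n = √(9.98×10⁻¹³) = 9.99×10⁻⁷ V = 999 nV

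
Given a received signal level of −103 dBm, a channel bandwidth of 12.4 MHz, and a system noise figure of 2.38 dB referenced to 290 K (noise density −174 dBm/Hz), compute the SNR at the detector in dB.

Noise floor: N = −174 + 10 log₁₀(B) + NF
10 log₁₀(1.24×10⁷) = 70.93 dB
N = −174 + 70.93 + 2.38 = −100.69 dBm
SNR = P_sig − N = −103 − (−100.69) = −2.31 dB → −2.3 dB

−2.3 dB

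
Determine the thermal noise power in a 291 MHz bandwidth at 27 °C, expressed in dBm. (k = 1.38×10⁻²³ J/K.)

T = 27 °C + 273.15 = 300.15 K
P_n = kTB = 1.38×10⁻²³ × 300.15 × 2.91×10⁸ = 1.21×10⁻¹² W
In dBm: 10 log₁₀(1.21×10⁻¹² / 10⁻³) = −89.2 dBm

−89.2 dBm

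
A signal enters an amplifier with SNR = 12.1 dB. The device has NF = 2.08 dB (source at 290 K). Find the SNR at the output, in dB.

10.02 dB

By definition F = SNR_in/SNR_out, so in dB: SNR_out = SNR_in − NF
SNR_out = 12.1 − 2.08 = 10.02 dB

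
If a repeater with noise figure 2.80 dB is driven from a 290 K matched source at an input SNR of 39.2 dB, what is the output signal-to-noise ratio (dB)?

36.40 dB

By definition F = SNR_in/SNR_out, so in dB: SNR_out = SNR_in − NF
SNR_out = 39.2 − 2.80 = 36.40 dB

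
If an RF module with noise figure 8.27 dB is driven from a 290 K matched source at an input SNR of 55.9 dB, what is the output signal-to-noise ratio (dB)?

By definition F = SNR_in/SNR_out, so in dB: SNR_out = SNR_in − NF
SNR_out = 55.9 − 8.27 = 47.63 dB

47.63 dB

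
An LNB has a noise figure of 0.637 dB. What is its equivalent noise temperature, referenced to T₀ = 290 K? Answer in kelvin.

45.8 K

F = 10^(0.637/10) = 1.15798
T_e = (F − 1)·T₀ = (1.15798 − 1) × 290 = 45.8 K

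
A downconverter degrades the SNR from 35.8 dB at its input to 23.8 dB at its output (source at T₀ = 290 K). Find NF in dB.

12.0 dB

NF (dB) = SNR_in(dB) − SNR_out(dB) when the source is at T₀
NF = 35.8 − 23.8 = 12.0 dB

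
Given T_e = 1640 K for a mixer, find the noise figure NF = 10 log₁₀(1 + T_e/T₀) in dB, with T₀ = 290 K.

8.23 dB

F = 1 + T_e/T₀ = 1 + 1640/290 = 6.65517
NF = 10 log₁₀(6.65517) = 8.23 dB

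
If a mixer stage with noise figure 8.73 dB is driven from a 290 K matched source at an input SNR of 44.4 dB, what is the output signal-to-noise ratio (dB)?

By definition F = SNR_in/SNR_out, so in dB: SNR_out = SNR_in − NF
SNR_out = 44.4 − 8.73 = 35.67 dB

35.67 dB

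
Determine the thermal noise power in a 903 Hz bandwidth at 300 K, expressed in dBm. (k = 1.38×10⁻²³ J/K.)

P_n = kTB = 1.38×10⁻²³ × 300 × 9.03×10² = 3.74×10⁻¹⁸ W
In dBm: 10 log₁₀(3.74×10⁻¹⁸ / 10⁻³) = −144.3 dBm

−144.3 dBm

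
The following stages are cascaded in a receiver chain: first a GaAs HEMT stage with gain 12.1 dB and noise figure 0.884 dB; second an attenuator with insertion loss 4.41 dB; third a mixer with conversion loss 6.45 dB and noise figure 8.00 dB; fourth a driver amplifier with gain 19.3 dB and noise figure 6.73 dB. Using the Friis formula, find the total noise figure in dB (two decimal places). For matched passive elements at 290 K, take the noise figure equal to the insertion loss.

7.01 dB

Convert to linear (a loss of L dB is a gain of −L dB): F_i = 10^(NF_i/10), G_i = 10^(G_i,dB/10)
  Stage 1: F_1 = 10^(0.884/10) = 1.226, G_1 = 10^(12.1/10) = 16.22
  Stage 2: F_2 = 10^(4.41/10) = 2.761, G_2 = 10^(−4.41/10) = 0.3622
  Stage 3: F_3 = 10^(8.00/10) = 6.310, G_3 = 10^(−6.45/10) = 0.2265
  Stage 4: F_4 = 10^(6.73/10) = 4.710, G_4 = 10^(19.3/10) = 85.11
Friis cascade:
  F = 1.226 + (2.761 − 1)/16.22 + (6.310 − 1)/5.875 + (4.710 − 1)/1.330 = 5.026
NF = 10 log₁₀(5.026) = 7.01 dB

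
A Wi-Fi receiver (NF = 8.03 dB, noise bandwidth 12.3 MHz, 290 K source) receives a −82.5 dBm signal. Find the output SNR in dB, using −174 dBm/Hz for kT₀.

12.6 dB

Noise floor: N = −174 + 10 log₁₀(B) + NF
10 log₁₀(1.23×10⁷) = 70.9 dB
N = −174 + 70.9 + 8.03 = −95.07 dBm
SNR = P_sig − N = −82.5 − (−95.07) = 12.57 dB → 12.6 dB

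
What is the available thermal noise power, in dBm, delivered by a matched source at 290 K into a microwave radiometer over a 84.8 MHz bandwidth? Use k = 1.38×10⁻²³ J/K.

−94.7 dBm

P_n = kTB = 1.38×10⁻²³ × 290 × 8.48×10⁷ = 3.39×10⁻¹³ W
In dBm: 10 log₁₀(3.39×10⁻¹³ / 10⁻³) = −94.7 dBm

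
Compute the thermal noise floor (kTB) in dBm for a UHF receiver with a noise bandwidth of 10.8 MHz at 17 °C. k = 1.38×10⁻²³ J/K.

−103.6 dBm

T = 17 °C + 273.15 = 290.15 K
P_n = kTB = 1.38×10⁻²³ × 290.15 × 1.08×10⁷ = 4.32×10⁻¹⁴ W
In dBm: 10 log₁₀(4.32×10⁻¹⁴ / 10⁻³) = −103.6 dBm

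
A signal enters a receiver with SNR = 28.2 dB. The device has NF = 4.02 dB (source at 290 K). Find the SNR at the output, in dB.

24.18 dB

By definition F = SNR_in/SNR_out, so in dB: SNR_out = SNR_in − NF
SNR_out = 28.2 − 4.02 = 24.18 dB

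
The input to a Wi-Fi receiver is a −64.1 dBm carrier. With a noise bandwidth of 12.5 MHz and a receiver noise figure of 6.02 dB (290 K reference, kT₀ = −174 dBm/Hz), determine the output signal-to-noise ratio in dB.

32.9 dB

Noise floor: N = −174 + 10 log₁₀(B) + NF
10 log₁₀(1.25×10⁷) = 70.97 dB
N = −174 + 70.97 + 6.02 = −97.01 dBm
SNR = P_sig − N = −64.1 − (−97.01) = 32.91 dB → 32.9 dB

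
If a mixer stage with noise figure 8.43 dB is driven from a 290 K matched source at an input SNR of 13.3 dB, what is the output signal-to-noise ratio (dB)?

4.87 dB

By definition F = SNR_in/SNR_out, so in dB: SNR_out = SNR_in − NF
SNR_out = 13.3 − 8.43 = 4.87 dB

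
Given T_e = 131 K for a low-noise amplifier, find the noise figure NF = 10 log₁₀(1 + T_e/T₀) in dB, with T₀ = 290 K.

1.62 dB

F = 1 + T_e/T₀ = 1 + 131/290 = 1.45172
NF = 10 log₁₀(1.45172) = 1.62 dB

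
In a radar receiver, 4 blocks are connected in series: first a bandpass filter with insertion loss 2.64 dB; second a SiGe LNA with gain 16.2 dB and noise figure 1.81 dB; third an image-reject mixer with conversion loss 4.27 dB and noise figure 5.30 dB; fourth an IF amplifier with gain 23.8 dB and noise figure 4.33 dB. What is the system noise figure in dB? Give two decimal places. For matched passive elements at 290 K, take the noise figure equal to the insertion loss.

Convert to linear (a loss of L dB is a gain of −L dB): F_i = 10^(NF_i/10), G_i = 10^(G_i,dB/10)
  Stage 1: F_1 = 10^(2.64/10) = 1.837, G_1 = 10^(−2.64/10) = 0.5445
  Stage 2: F_2 = 10^(1.81/10) = 1.517, G_2 = 10^(16.2/10) = 41.69
  Stage 3: F_3 = 10^(5.30/10) = 3.388, G_3 = 10^(−4.27/10) = 0.3741
  Stage 4: F_4 = 10^(4.33/10) = 2.710, G_4 = 10^(23.8/10) = 239.9
Friis cascade:
  F = 1.837 + (1.517 − 1)/0.5445 + (3.388 − 1)/22.70 + (2.710 − 1)/8.492 = 3.093
NF = 10 log₁₀(3.093) = 4.90 dB

4.90 dB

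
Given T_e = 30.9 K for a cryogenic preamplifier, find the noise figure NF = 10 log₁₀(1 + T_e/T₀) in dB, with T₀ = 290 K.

F = 1 + T_e/T₀ = 1 + 30.9/290 = 1.10655
NF = 10 log₁₀(1.10655) = 0.440 dB

0.440 dB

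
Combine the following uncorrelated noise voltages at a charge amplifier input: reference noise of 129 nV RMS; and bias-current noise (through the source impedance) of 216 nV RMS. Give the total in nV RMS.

252 nV

Uncorrelated sources add in power (mean-square): V_tot = √(ΣV_i²)
V_tot = √[(1.29×10⁻⁷)² + (2.16×10⁻⁷)²] = 2.52×10⁻⁷ V = 252 nV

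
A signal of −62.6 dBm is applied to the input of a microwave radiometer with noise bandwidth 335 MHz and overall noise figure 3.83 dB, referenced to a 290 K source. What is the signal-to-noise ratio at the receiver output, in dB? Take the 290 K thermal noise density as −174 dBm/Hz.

Noise floor: N = −174 + 10 log₁₀(B) + NF
10 log₁₀(3.35×10⁸) = 85.25 dB
N = −174 + 85.25 + 3.83 = −84.92 dBm
SNR = P_sig − N = −62.6 − (−84.92) = 22.32 dB → 22.3 dB

22.3 dB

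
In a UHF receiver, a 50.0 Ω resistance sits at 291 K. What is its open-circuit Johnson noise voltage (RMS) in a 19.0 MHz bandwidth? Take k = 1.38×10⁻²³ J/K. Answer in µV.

3.91 µV

V_n = √(4kTRB)
4kTRB = 4 × 1.38×10⁻²³ × 291 × 5.00×10¹ × 1.90×10⁷ = 1.53×10⁻¹¹ V²
V_n = √(1.53×10⁻¹¹) = 3.91×10⁻⁶ V = 3.91 µV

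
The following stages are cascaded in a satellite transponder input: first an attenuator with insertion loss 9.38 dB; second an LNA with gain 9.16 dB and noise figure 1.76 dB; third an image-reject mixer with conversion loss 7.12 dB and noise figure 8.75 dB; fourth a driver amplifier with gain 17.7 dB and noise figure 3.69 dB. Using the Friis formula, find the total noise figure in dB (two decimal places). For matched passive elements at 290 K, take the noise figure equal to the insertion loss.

14.33 dB

Convert to linear (a loss of L dB is a gain of −L dB): F_i = 10^(NF_i/10), G_i = 10^(G_i,dB/10)
  Stage 1: F_1 = 10^(9.38/10) = 8.670, G_1 = 10^(−9.38/10) = 0.1153
  Stage 2: F_2 = 10^(1.76/10) = 1.500, G_2 = 10^(9.16/10) = 8.241
  Stage 3: F_3 = 10^(8.75/10) = 7.499, G_3 = 10^(−7.12/10) = 0.1941
  Stage 4: F_4 = 10^(3.69/10) = 2.339, G_4 = 10^(17.7/10) = 58.88
Friis cascade:
  F = 8.670 + (1.500 − 1)/0.1153 + (7.499 − 1)/0.9506 + (2.339 − 1)/0.1845 = 27.09
NF = 10 log₁₀(27.09) = 14.33 dB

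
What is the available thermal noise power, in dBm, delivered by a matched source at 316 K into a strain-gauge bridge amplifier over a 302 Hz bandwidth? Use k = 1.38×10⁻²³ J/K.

P_n = kTB = 1.38×10⁻²³ × 316 × 3.02×10² = 1.32×10⁻¹⁸ W
In dBm: 10 log₁₀(1.32×10⁻¹⁸ / 10⁻³) = −148.8 dBm

−148.8 dBm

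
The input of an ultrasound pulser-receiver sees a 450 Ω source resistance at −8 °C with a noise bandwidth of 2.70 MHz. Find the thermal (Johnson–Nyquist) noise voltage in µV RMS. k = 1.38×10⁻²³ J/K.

T = −8 °C + 273.15 = 265.15 K
V_n = √(4kTRB)
4kTRB = 4 × 1.38×10⁻²³ × 265.15 × 4.50×10² × 2.70×10⁶ = 1.78×10⁻¹¹ V²
V_n = √(1.78×10⁻¹¹) = 4.22×10⁻⁶ V = 4.22 µV

4.22 µV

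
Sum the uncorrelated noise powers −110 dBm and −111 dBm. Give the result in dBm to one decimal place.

Convert to linear, add, convert back:
P₁ = 1.00×10⁻¹⁴ W, P₂ = 7.94×10⁻¹⁵ W
P_tot = 1.79×10⁻¹⁴ W → 10 log₁₀(P_tot / 10⁻³) = −107.5 dBm

−107.5 dBm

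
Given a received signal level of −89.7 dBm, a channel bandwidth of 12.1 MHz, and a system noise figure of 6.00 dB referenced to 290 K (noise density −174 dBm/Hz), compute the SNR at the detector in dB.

Noise floor: N = −174 + 10 log₁₀(B) + NF
10 log₁₀(1.21×10⁷) = 70.83 dB
N = −174 + 70.83 + 6.00 = −97.17 dBm
SNR = P_sig − N = −89.7 − (−97.17) = 7.47 dB → 7.5 dB

7.5 dB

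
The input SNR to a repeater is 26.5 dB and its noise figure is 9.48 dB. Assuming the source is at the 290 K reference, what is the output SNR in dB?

17.02 dB

By definition F = SNR_in/SNR_out, so in dB: SNR_out = SNR_in − NF
SNR_out = 26.5 − 9.48 = 17.02 dB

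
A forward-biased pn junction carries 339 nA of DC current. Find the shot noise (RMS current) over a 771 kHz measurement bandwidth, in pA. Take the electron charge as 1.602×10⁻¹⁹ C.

I_n = √(2qI·B)
2qI·B = 2 × 1.602×10⁻¹⁹ × 3.39×10⁻⁷ × 7.71×10⁵ = 8.37×10⁻²⁰ A²
I_n = √(8.37×10⁻²⁰) = 2.89×10⁻¹⁰ A = 289 pA

289 pA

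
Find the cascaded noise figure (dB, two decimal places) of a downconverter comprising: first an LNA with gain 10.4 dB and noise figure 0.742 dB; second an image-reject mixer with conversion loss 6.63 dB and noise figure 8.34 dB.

Convert to linear (a loss of L dB is a gain of −L dB): F_i = 10^(NF_i/10), G_i = 10^(G_i,dB/10)
  Stage 1: F_1 = 10^(0.742/10) = 1.186, G_1 = 10^(10.4/10) = 10.96
  Stage 2: F_2 = 10^(8.34/10) = 6.823, G_2 = 10^(−6.63/10) = 0.2173
Friis cascade:
  F = 1.186 + (6.823 − 1)/10.96 = 1.717
NF = 10 log₁₀(1.717) = 2.35 dB

2.35 dB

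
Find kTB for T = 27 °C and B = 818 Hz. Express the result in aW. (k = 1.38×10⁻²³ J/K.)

T = 27 °C + 273.15 = 300.15 K
P_n = kTB = 1.38×10⁻²³ × 300.15 × 8.18×10² = 3.39×10⁻¹⁸ W = 3.39 aW

3.39 aW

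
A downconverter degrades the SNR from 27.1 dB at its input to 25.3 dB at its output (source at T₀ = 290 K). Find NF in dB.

NF (dB) = SNR_in(dB) − SNR_out(dB) when the source is at T₀
NF = 27.1 − 25.3 = 1.8 dB

1.8 dB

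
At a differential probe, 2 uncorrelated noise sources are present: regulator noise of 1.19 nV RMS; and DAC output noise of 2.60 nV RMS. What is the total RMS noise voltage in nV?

Uncorrelated sources add in power (mean-square): V_tot = √(ΣV_i²)
V_tot = √[(1.19×10⁻⁹)² + (2.60×10⁻⁹)²] = 2.86×10⁻⁹ V = 2.86 nV

2.86 nV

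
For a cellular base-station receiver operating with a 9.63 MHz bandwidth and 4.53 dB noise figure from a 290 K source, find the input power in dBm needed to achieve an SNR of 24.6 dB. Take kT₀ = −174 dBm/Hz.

Sensitivity = −174 + 10 log₁₀(B) + NF + SNR_min
= −174 + 69.84 + 4.53 + 24.6
= −75.03 dBm → −75.0 dBm

−75.0 dBm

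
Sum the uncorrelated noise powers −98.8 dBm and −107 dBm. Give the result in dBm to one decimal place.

−98.2 dBm

Convert to linear, add, convert back:
P₁ = 1.32×10⁻¹³ W, P₂ = 2.00×10⁻¹⁴ W
P_tot = 1.52×10⁻¹³ W → 10 log₁₀(P_tot / 10⁻³) = −98.2 dBm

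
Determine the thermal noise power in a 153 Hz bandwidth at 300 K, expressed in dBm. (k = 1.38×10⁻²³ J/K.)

P_n = kTB = 1.38×10⁻²³ × 300 × 1.53×10² = 6.33×10⁻¹⁹ W
In dBm: 10 log₁₀(6.33×10⁻¹⁹ / 10⁻³) = −152.0 dBm

−152.0 dBm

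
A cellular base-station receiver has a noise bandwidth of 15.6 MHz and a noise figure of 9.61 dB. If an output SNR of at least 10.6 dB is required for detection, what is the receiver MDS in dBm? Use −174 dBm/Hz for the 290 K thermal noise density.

−81.9 dBm

Sensitivity = −174 + 10 log₁₀(B) + NF + SNR_min
= −174 + 71.93 + 9.61 + 10.6
= −81.86 dBm → −81.9 dBm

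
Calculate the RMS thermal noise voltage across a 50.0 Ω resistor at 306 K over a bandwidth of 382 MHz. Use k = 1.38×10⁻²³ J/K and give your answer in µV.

18.0 µV

V_n = √(4kTRB)
4kTRB = 4 × 1.38×10⁻²³ × 306 × 5.00×10¹ × 3.82×10⁸ = 3.23×10⁻¹⁰ V²
V_n = √(3.23×10⁻¹⁰) = 1.80×10⁻⁵ V = 18.0 µV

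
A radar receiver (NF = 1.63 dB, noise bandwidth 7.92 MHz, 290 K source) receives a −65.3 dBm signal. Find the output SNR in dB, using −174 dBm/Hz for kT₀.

38.1 dB

Noise floor: N = −174 + 10 log₁₀(B) + NF
10 log₁₀(7.92×10⁶) = 68.99 dB
N = −174 + 68.99 + 1.63 = −103.38 dBm
SNR = P_sig − N = −65.3 − (−103.38) = 38.08 dB → 38.1 dB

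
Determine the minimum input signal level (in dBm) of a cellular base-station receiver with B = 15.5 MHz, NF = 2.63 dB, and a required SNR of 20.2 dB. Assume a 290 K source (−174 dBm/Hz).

−79.3 dBm

Sensitivity = −174 + 10 log₁₀(B) + NF + SNR_min
= −174 + 71.9 + 2.63 + 20.2
= −79.27 dBm → −79.3 dBm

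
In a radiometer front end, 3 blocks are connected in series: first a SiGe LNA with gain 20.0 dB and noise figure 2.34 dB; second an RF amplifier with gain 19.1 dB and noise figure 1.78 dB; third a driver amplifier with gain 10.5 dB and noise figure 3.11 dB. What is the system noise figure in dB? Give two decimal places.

2.35 dB

Convert to linear (a loss of L dB is a gain of −L dB): F_i = 10^(NF_i/10), G_i = 10^(G_i,dB/10)
  Stage 1: F_1 = 10^(2.34/10) = 1.714, G_1 = 10^(20.0/10) = 100.0
  Stage 2: F_2 = 10^(1.78/10) = 1.507, G_2 = 10^(19.1/10) = 81.28
  Stage 3: F_3 = 10^(3.11/10) = 2.046, G_3 = 10^(10.5/10) = 11.22
Friis cascade:
  F = 1.714 + (1.507 − 1)/100.0 + (2.046 − 1)/8128 = 1.719
NF = 10 log₁₀(1.719) = 2.35 dB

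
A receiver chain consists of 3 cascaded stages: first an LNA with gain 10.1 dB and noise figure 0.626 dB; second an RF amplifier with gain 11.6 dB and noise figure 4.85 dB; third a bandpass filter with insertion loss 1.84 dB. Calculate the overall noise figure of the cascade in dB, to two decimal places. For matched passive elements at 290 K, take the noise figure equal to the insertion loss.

Convert to linear (a loss of L dB is a gain of −L dB): F_i = 10^(NF_i/10), G_i = 10^(G_i,dB/10)
  Stage 1: F_1 = 10^(0.626/10) = 1.155, G_1 = 10^(10.1/10) = 10.23
  Stage 2: F_2 = 10^(4.85/10) = 3.055, G_2 = 10^(11.6/10) = 14.45
  Stage 3: F_3 = 10^(1.84/10) = 1.528, G_3 = 10^(−1.84/10) = 0.6546
Friis cascade:
  F = 1.155 + (3.055 − 1)/10.23 + (1.528 − 1)/147.9 = 1.359
NF = 10 log₁₀(1.359) = 1.33 dB

1.33 dB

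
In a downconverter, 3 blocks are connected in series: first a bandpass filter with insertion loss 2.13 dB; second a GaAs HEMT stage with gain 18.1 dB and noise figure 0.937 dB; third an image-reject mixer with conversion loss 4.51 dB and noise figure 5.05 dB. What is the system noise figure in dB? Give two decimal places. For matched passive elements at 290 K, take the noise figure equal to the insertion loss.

3.18 dB

Convert to linear (a loss of L dB is a gain of −L dB): F_i = 10^(NF_i/10), G_i = 10^(G_i,dB/10)
  Stage 1: F_1 = 10^(2.13/10) = 1.633, G_1 = 10^(−2.13/10) = 0.6124
  Stage 2: F_2 = 10^(0.937/10) = 1.241, G_2 = 10^(18.1/10) = 64.57
  Stage 3: F_3 = 10^(5.05/10) = 3.199, G_3 = 10^(−4.51/10) = 0.3540
Friis cascade:
  F = 1.633 + (1.241 − 1)/0.6124 + (3.199 − 1)/39.54 = 2.082
NF = 10 log₁₀(2.082) = 3.18 dB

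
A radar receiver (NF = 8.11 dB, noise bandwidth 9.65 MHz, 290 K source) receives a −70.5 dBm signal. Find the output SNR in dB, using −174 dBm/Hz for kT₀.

Noise floor: N = −174 + 10 log₁₀(B) + NF
10 log₁₀(9.65×10⁶) = 69.85 dB
N = −174 + 69.85 + 8.11 = −96.04 dBm
SNR = P_sig − N = −70.5 − (−96.04) = 25.54 dB → 25.5 dB

25.5 dB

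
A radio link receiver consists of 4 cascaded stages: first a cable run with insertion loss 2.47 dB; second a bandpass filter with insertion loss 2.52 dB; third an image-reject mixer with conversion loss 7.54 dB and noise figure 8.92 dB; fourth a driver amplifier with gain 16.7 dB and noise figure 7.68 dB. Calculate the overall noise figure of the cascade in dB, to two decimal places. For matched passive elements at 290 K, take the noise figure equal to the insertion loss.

20.48 dB

Convert to linear (a loss of L dB is a gain of −L dB): F_i = 10^(NF_i/10), G_i = 10^(G_i,dB/10)
  Stage 1: F_1 = 10^(2.47/10) = 1.766, G_1 = 10^(−2.47/10) = 0.5662
  Stage 2: F_2 = 10^(2.52/10) = 1.786, G_2 = 10^(−2.52/10) = 0.5598
  Stage 3: F_3 = 10^(8.92/10) = 7.798, G_3 = 10^(−7.54/10) = 0.1762
  Stage 4: F_4 = 10^(7.68/10) = 5.861, G_4 = 10^(16.7/10) = 46.77
Friis cascade:
  F = 1.766 + (1.786 − 1)/0.5662 + (7.798 − 1)/0.3170 + (5.861 − 1)/0.05585 = 111.7
NF = 10 log₁₀(111.7) = 20.48 dB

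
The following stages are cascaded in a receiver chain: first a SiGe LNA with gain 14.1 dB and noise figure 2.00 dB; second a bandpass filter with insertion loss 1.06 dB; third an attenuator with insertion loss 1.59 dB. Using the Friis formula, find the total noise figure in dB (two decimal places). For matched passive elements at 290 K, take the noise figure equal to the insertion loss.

Convert to linear (a loss of L dB is a gain of −L dB): F_i = 10^(NF_i/10), G_i = 10^(G_i,dB/10)
  Stage 1: F_1 = 10^(2.00/10) = 1.585, G_1 = 10^(14.1/10) = 25.70
  Stage 2: F_2 = 10^(1.06/10) = 1.276, G_2 = 10^(−1.06/10) = 0.7834
  Stage 3: F_3 = 10^(1.59/10) = 1.442, G_3 = 10^(−1.59/10) = 0.6934
Friis cascade:
  F = 1.585 + (1.276 − 1)/25.70 + (1.442 − 1)/20.14 = 1.618
NF = 10 log₁₀(1.618) = 2.09 dB

2.09 dB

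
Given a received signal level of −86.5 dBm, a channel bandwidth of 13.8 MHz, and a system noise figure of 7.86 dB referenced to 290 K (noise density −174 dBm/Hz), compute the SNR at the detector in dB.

Noise floor: N = −174 + 10 log₁₀(B) + NF
10 log₁₀(1.38×10⁷) = 71.4 dB
N = −174 + 71.4 + 7.86 = −94.74 dBm
SNR = P_sig − N = −86.5 − (−94.74) = 8.24 dB → 8.2 dB

8.2 dB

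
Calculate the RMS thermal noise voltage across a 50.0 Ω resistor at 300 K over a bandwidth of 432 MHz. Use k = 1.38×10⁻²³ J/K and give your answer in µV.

V_n = √(4kTRB)
4kTRB = 4 × 1.38×10⁻²³ × 300 × 5.00×10¹ × 4.32×10⁸ = 3.58×10⁻¹⁰ V²
V_n = √(3.58×10⁻¹⁰) = 1.89×10⁻⁵ V = 18.9 µV

18.9 µV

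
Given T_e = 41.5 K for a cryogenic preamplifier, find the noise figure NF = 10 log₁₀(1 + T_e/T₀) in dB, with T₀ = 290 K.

F = 1 + T_e/T₀ = 1 + 41.5/290 = 1.1431
NF = 10 log₁₀(1.1431) = 0.581 dB

0.581 dB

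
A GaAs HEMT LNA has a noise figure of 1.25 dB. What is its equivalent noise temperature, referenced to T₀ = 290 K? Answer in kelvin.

F = 10^(1.25/10) = 1.33352
T_e = (F − 1)·T₀ = (1.33352 − 1) × 290 = 96.7 K

96.7 K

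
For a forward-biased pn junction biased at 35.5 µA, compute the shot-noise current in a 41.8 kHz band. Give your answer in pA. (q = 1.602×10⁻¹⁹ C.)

690 pA

I_n = √(2qI·B)
2qI·B = 2 × 1.602×10⁻¹⁹ × 3.55×10⁻⁵ × 4.18×10⁴ = 4.75×10⁻¹⁹ A²
I_n = √(4.75×10⁻¹⁹) = 6.90×10⁻¹⁰ A = 690 pA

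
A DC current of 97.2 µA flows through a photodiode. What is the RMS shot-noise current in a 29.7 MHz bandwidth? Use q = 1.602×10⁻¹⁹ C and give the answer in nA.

I_n = √(2qI·B)
2qI·B = 2 × 1.602×10⁻¹⁹ × 9.72×10⁻⁵ × 2.97×10⁷ = 9.25×10⁻¹⁶ A²
I_n = √(9.25×10⁻¹⁶) = 3.04×10⁻⁸ A = 30.4 nA

30.4 nA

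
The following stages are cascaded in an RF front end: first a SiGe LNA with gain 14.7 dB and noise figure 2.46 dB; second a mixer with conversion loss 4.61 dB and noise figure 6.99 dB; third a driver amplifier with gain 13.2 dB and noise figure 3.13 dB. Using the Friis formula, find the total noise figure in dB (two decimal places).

3.01 dB

Convert to linear (a loss of L dB is a gain of −L dB): F_i = 10^(NF_i/10), G_i = 10^(G_i,dB/10)
  Stage 1: F_1 = 10^(2.46/10) = 1.762, G_1 = 10^(14.7/10) = 29.51
  Stage 2: F_2 = 10^(6.99/10) = 5.000, G_2 = 10^(−4.61/10) = 0.3459
  Stage 3: F_3 = 10^(3.13/10) = 2.056, G_3 = 10^(13.2/10) = 20.89
Friis cascade:
  F = 1.762 + (5.000 − 1)/29.51 + (2.056 − 1)/10.21 = 2.001
NF = 10 log₁₀(2.001) = 3.01 dB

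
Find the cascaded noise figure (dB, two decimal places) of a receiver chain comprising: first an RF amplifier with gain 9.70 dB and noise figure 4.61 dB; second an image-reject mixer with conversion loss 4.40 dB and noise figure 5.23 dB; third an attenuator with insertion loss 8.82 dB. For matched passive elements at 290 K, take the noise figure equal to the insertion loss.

Convert to linear (a loss of L dB is a gain of −L dB): F_i = 10^(NF_i/10), G_i = 10^(G_i,dB/10)
  Stage 1: F_1 = 10^(4.61/10) = 2.891, G_1 = 10^(9.70/10) = 9.333
  Stage 2: F_2 = 10^(5.23/10) = 3.334, G_2 = 10^(−4.40/10) = 0.3631
  Stage 3: F_3 = 10^(8.82/10) = 7.621, G_3 = 10^(−8.82/10) = 0.1312
Friis cascade:
  F = 2.891 + (3.334 − 1)/9.333 + (7.621 − 1)/3.388 = 5.095
NF = 10 log₁₀(5.095) = 7.07 dB

7.07 dB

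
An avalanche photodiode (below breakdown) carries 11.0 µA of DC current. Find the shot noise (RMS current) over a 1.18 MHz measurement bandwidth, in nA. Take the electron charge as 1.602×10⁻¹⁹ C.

2.04 nA

I_n = √(2qI·B)
2qI·B = 2 × 1.602×10⁻¹⁹ × 1.10×10⁻⁵ × 1.18×10⁶ = 4.16×10⁻¹⁸ A²
I_n = √(4.16×10⁻¹⁸) = 2.04×10⁻⁹ A = 2.04 nA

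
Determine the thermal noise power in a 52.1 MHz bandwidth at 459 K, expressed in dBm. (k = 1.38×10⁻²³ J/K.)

P_n = kTB = 1.38×10⁻²³ × 459 × 5.21×10⁷ = 3.30×10⁻¹³ W
In dBm: 10 log₁₀(3.30×10⁻¹³ / 10⁻³) = −94.8 dBm

−94.8 dBm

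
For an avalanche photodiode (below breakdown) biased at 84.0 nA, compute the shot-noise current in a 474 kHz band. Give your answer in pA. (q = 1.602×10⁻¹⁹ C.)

I_n = √(2qI·B)
2qI·B = 2 × 1.602×10⁻¹⁹ × 8.40×10⁻⁸ × 4.74×10⁵ = 1.28×10⁻²⁰ A²
I_n = √(1.28×10⁻²⁰) = 1.13×10⁻¹⁰ A = 113 pA

113 pA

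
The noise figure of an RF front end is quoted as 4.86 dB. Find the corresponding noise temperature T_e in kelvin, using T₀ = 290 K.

598 K

F = 10^(4.86/10) = 3.06196
T_e = (F − 1)·T₀ = (3.06196 − 1) × 290 = 598 K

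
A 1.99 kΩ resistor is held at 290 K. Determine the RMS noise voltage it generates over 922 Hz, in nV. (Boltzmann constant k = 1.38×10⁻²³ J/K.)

V_n = √(4kTRB)
4kTRB = 4 × 1.38×10⁻²³ × 290 × 1.99×10³ × 9.22×10² = 2.94×10⁻¹⁴ V²
V_n = √(2.94×10⁻¹⁴) = 1.71×10⁻⁷ V = 171 nV

171 nV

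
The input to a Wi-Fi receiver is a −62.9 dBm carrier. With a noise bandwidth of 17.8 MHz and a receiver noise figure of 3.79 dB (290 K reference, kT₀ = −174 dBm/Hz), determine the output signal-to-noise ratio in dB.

Noise floor: N = −174 + 10 log₁₀(B) + NF
10 log₁₀(1.78×10⁷) = 72.5 dB
N = −174 + 72.5 + 3.79 = −97.71 dBm
SNR = P_sig − N = −62.9 − (−97.71) = 34.81 dB → 34.8 dB

34.8 dB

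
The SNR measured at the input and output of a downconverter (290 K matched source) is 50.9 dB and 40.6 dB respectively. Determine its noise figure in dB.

NF (dB) = SNR_in(dB) − SNR_out(dB) when the source is at T₀
NF = 50.9 − 40.6 = 10.3 dB

10.3 dB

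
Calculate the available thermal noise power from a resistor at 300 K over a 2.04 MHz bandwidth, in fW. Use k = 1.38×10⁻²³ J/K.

P_n = kTB = 1.38×10⁻²³ × 300 × 2.04×10⁶ = 8.45×10⁻¹⁵ W = 8.45 fW

8.45 fW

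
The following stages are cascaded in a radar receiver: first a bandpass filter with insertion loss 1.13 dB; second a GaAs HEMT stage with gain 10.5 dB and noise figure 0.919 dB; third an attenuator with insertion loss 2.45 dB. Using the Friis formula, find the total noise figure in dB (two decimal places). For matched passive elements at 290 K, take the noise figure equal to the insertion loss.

Convert to linear (a loss of L dB is a gain of −L dB): F_i = 10^(NF_i/10), G_i = 10^(G_i,dB/10)
  Stage 1: F_1 = 10^(1.13/10) = 1.297, G_1 = 10^(−1.13/10) = 0.7709
  Stage 2: F_2 = 10^(0.919/10) = 1.236, G_2 = 10^(10.5/10) = 11.22
  Stage 3: F_3 = 10^(2.45/10) = 1.758, G_3 = 10^(−2.45/10) = 0.5689
Friis cascade:
  F = 1.297 + (1.236 − 1)/0.7709 + (1.758 − 1)/8.650 = 1.691
NF = 10 log₁₀(1.691) = 2.28 dB

2.28 dB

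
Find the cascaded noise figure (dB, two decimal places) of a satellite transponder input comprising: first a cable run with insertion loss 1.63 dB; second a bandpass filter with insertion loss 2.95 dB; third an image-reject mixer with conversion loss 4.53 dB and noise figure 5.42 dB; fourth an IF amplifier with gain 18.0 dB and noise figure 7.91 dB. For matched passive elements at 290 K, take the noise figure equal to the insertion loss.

17.18 dB

Convert to linear (a loss of L dB is a gain of −L dB): F_i = 10^(NF_i/10), G_i = 10^(G_i,dB/10)
  Stage 1: F_1 = 10^(1.63/10) = 1.455, G_1 = 10^(−1.63/10) = 0.6871
  Stage 2: F_2 = 10^(2.95/10) = 1.972, G_2 = 10^(−2.95/10) = 0.5070
  Stage 3: F_3 = 10^(5.42/10) = 3.483, G_3 = 10^(−4.53/10) = 0.3524
  Stage 4: F_4 = 10^(7.91/10) = 6.180, G_4 = 10^(18.0/10) = 63.10
Friis cascade:
  F = 1.455 + (1.972 − 1)/0.6871 + (3.483 − 1)/0.3483 + (6.180 − 1)/0.1227 = 52.20
NF = 10 log₁₀(52.20) = 17.18 dB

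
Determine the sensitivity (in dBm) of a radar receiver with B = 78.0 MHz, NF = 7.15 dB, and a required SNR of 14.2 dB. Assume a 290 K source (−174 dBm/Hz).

−73.7 dBm

Sensitivity = −174 + 10 log₁₀(B) + NF + SNR_min
= −174 + 78.92 + 7.15 + 14.2
= −73.73 dBm → −73.7 dBm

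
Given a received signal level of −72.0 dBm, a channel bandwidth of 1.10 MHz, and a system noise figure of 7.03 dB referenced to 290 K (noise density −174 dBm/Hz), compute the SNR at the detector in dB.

34.6 dB

Noise floor: N = −174 + 10 log₁₀(B) + NF
10 log₁₀(1.10×10⁶) = 60.41 dB
N = −174 + 60.41 + 7.03 = −106.56 dBm
SNR = P_sig − N = −72.0 − (−106.56) = 34.56 dB → 34.6 dB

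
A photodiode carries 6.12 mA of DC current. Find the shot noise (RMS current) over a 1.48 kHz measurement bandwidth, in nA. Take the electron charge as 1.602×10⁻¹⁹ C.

1.70 nA

I_n = √(2qI·B)
2qI·B = 2 × 1.602×10⁻¹⁹ × 6.12×10⁻³ × 1.48×10³ = 2.90×10⁻¹⁸ A²
I_n = √(2.90×10⁻¹⁸) = 1.70×10⁻⁹ A = 1.70 nA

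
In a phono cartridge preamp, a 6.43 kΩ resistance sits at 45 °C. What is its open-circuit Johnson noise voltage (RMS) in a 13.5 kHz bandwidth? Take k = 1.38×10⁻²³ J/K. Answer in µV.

1.23 µV

T = 45 °C + 273.15 = 318.15 K
V_n = √(4kTRB)
4kTRB = 4 × 1.38×10⁻²³ × 318.15 × 6.43×10³ × 1.35×10⁴ = 1.52×10⁻¹² V²
V_n = √(1.52×10⁻¹²) = 1.23×10⁻⁶ V = 1.23 µV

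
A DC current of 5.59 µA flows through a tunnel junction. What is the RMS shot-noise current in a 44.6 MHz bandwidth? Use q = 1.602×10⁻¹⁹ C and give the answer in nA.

I_n = √(2qI·B)
2qI·B = 2 × 1.602×10⁻¹⁹ × 5.59×10⁻⁶ × 4.46×10⁷ = 7.99×10⁻¹⁷ A²
I_n = √(7.99×10⁻¹⁷) = 8.94×10⁻⁹ A = 8.94 nA

8.94 nA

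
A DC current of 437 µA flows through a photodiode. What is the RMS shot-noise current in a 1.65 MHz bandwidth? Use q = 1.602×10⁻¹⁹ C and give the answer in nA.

15.2 nA

I_n = √(2qI·B)
2qI·B = 2 × 1.602×10⁻¹⁹ × 4.37×10⁻⁴ × 1.65×10⁶ = 2.31×10⁻¹⁶ A²
I_n = √(2.31×10⁻¹⁶) = 1.52×10⁻⁸ A = 15.2 nA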